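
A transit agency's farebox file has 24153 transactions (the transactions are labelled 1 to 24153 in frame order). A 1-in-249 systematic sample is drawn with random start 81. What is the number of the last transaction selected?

23985

k = 249
97th selection = r + (97−1)·k = 81 + 96×249 = 81 + 23904 = 23985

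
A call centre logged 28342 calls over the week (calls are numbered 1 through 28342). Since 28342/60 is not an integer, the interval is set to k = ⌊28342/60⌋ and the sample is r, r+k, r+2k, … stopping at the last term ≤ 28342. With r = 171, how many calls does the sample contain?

k = ⌊28342/60⌋ = 472
Achieved size = ⌊(28342 − 171)/472⌋ + 1 = ⌊28171/472⌋ + 1 = 59 + 1 = 60
(last selection: 171 + 59×472 = 28019 ≤ 28342; next would be 28491 > 28342)

60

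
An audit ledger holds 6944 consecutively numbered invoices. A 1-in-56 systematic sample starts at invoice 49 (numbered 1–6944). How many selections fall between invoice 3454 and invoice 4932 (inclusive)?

27

k = 56
First selection ≥ 3454: 49 + ⌈(3454−49)/56⌉·56 = 49 + 61×56 = 3465
Last selection ≤ 4932: 49 + ⌊(4932−49)/56⌋·56 = 49 + 87×56 = 4921
Count = 87 − 61 + 1 = 27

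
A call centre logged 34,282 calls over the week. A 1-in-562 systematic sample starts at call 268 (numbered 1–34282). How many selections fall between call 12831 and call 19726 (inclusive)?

12

k = 562
First selection ≥ 12831: 268 + ⌈(12831−268)/562⌉·562 = 268 + 23×562 = 13194
Last selection ≤ 19726: 268 + ⌊(19726−268)/562⌋·562 = 268 + 34×562 = 19376
Count = 34 − 23 + 1 = 12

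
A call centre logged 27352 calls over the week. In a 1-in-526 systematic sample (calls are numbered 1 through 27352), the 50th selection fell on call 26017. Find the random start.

243

k = 526
r = 26017 − (50−1)×526 = 26017 − 25774 = 243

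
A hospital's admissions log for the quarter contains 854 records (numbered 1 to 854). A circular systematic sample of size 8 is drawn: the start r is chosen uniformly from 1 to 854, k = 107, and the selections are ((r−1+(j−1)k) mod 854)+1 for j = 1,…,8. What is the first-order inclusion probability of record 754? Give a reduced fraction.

4/427

For each position j, as r ranges over 1…854 the j-th selection hits every record exactly once, so record 754 is selected for exactly 8 of the 854 starts.
Inclusion probability = 8/854 = 4/427.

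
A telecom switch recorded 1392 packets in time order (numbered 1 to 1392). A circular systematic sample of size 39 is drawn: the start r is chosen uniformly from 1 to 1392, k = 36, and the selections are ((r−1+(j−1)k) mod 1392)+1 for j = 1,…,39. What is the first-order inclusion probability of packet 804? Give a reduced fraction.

For each position j, as r ranges over 1…1392 the j-th selection hits every packet exactly once, so packet 804 is selected for exactly 39 of the 1392 starts.
Inclusion probability = 39/1392 = 13/464.

13/464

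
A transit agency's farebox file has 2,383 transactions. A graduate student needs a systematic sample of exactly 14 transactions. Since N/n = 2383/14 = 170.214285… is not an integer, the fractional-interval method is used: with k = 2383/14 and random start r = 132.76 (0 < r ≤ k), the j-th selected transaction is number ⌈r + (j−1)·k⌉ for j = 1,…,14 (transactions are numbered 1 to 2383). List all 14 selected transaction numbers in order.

j=1: r + 0k = 132.76 → ⌈·⌉ = 133
j=2: r + 1k = 302.974285… → ⌈·⌉ = 303
j=3: r + 2k = 473.188571… → ⌈·⌉ = 474
j=4: r + 3k = 643.402857… → ⌈·⌉ = 644
j=5: r + 4k = 813.617142… → ⌈·⌉ = 814
j=6: r + 5k = 983.831428… → ⌈·⌉ = 984
j=7: r + 6k = 1154.045714… → ⌈·⌉ = 1155
j=8: r + 7k = 1324.26 → ⌈·⌉ = 1325
j=9: r + 8k = 1494.474285… → ⌈·⌉ = 1495
j=10: r + 9k = 1664.688571… → ⌈·⌉ = 1665
j=11: r + 10k = 1834.902857… → ⌈·⌉ = 1835
j=12: r + 11k = 2005.117142… → ⌈·⌉ = 2006
j=13: r + 12k = 2175.331428… → ⌈·⌉ = 2176
j=14: r + 13k = 2345.545714… → ⌈·⌉ = 2346

133, 303, 474, 644, 814, 984, 1155, 1325, 1495, 1665, 1835, 2006, 2176, 2346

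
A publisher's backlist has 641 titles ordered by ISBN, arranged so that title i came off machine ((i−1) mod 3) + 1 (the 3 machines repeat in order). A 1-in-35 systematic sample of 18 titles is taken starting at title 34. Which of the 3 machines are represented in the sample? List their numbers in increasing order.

Consecutive selections differ by k = 35, so their machine numbers differ by 35 mod 3 = 2.
gcd(35, 3) = 1, so the sample visits 3/1 = 3 distinct residues mod 3.
Start 34 is machine 1; the machines hit are 1, 2, 3.

1, 2, 3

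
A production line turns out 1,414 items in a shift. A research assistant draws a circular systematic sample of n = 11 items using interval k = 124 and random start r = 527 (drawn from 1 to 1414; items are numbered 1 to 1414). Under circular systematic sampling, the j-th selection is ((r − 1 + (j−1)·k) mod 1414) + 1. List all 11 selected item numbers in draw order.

527, 651, 775, 899, 1023, 1147, 1271, 1395, 105, 229, 353

Selection 1: 527
Selection 2: 527 + 124 = 651
Selection 3: 651 + 124 = 775
Selection 4: 775 + 124 = 899
Selection 5: 899 + 124 = 1023
Selection 6: 1023 + 124 = 1147
Selection 7: 1147 + 124 = 1271
Selection 8: 1271 + 124 = 1395
Selection 9: 1395 + 124 = 1519 → 1519 − 1414 = 105
Selection 10: 105 + 124 = 229
Selection 11: 229 + 124 = 353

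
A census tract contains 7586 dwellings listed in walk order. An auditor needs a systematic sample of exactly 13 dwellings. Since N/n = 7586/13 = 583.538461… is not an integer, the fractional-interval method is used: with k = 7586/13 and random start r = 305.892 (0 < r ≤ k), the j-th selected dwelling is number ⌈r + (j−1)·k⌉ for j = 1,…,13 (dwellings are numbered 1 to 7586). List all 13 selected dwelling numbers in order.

306, 890, 1473, 2057, 2641, 3224, 3808, 4391, 4975, 5558, 6142, 6725, 7309

j=1: r + 0k = 305.892 → ⌈·⌉ = 306
j=2: r + 1k = 889.430461… → ⌈·⌉ = 890
j=3: r + 2k = 1472.968923… → ⌈·⌉ = 1473
j=4: r + 3k = 2056.507384… → ⌈·⌉ = 2057
j=5: r + 4k = 2640.045846… → ⌈·⌉ = 2641
j=6: r + 5k = 3223.584307… → ⌈·⌉ = 3224
j=7: r + 6k = 3807.122769… → ⌈·⌉ = 3808
j=8: r + 7k = 4390.661230… → ⌈·⌉ = 4391
j=9: r + 8k = 4974.199692… → ⌈·⌉ = 4975
j=10: r + 9k = 5557.738153… → ⌈·⌉ = 5558
j=11: r + 10k = 6141.276615… → ⌈·⌉ = 6142
j=12: r + 11k = 6724.815076… → ⌈·⌉ = 6725
j=13: r + 12k = 7308.353538… → ⌈·⌉ = 7309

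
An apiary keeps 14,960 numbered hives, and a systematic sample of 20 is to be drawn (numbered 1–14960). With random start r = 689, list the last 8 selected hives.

k = N/n = 14960/20 = 748
13th selection = 689 + 12×748 = 9665
14th: 9665 + 748 = 10413
15th: 10413 + 748 = 11161
16th: 11161 + 748 = 11909
17th: 11909 + 748 = 12657
18th: 12657 + 748 = 13405
19th: 13405 + 748 = 14153
20th: 14153 + 748 = 14901

9665, 10413, 11161, 11909, 12657, 13405, 14153, 14901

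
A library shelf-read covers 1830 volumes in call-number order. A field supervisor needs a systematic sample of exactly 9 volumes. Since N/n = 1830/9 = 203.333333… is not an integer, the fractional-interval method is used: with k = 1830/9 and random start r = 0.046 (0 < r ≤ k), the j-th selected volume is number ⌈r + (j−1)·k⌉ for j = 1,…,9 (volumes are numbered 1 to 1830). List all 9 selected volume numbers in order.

j=1: r + 0k = 0.046 → ⌈·⌉ = 1
j=2: r + 1k = 203.379333… → ⌈·⌉ = 204
j=3: r + 2k = 406.712666… → ⌈·⌉ = 407
j=4: r + 3k = 610.046 → ⌈·⌉ = 611
j=5: r + 4k = 813.379333… → ⌈·⌉ = 814
j=6: r + 5k = 1016.712666… → ⌈·⌉ = 1017
j=7: r + 6k = 1220.046 → ⌈·⌉ = 1221
j=8: r + 7k = 1423.379333… → ⌈·⌉ = 1424
j=9: r + 8k = 1626.712666… → ⌈·⌉ = 1627

1, 204, 407, 611, 814, 1017, 1221, 1424, 1627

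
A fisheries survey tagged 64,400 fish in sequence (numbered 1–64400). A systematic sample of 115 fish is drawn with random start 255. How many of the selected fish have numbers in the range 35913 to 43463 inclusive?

k = 64400/115 = 560
First selection ≥ 35913: 255 + ⌈(35913−255)/560⌉·560 = 255 + 64×560 = 36095
Last selection ≤ 43463: 255 + ⌊(43463−255)/560⌋·560 = 255 + 77×560 = 43375
Count = 77 − 64 + 1 = 14

14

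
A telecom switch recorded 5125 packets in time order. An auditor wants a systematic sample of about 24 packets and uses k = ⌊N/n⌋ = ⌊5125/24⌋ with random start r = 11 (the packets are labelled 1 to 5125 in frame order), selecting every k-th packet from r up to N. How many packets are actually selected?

k = ⌊5125/24⌋ = 213
Achieved size = ⌊(5125 − 11)/213⌋ + 1 = ⌊5114/213⌋ + 1 = 24 + 1 = 25
(last selection: 11 + 24×213 = 5123 ≤ 5125; next would be 5336 > 5125)

25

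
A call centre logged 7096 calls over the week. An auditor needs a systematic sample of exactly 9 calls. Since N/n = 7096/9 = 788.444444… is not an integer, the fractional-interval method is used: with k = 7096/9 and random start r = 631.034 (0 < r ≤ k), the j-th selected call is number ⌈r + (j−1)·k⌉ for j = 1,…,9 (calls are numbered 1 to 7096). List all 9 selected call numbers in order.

632, 1420, 2208, 2997, 3785, 4574, 5362, 6151, 6939

j=1: r + 0k = 631.034 → ⌈·⌉ = 632
j=2: r + 1k = 1419.478444… → ⌈·⌉ = 1420
j=3: r + 2k = 2207.922888… → ⌈·⌉ = 2208
j=4: r + 3k = 2996.367333… → ⌈·⌉ = 2997
j=5: r + 4k = 3784.811777… → ⌈·⌉ = 3785
j=6: r + 5k = 4573.256222… → ⌈·⌉ = 4574
j=7: r + 6k = 5361.700666… → ⌈·⌉ = 5362
j=8: r + 7k = 6150.145111… → ⌈·⌉ = 6151
j=9: r + 8k = 6938.589555… → ⌈·⌉ = 6939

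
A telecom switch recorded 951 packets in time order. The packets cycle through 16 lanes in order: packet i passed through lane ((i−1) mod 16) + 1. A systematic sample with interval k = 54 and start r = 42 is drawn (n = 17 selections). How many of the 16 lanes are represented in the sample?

Consecutive selections differ by k = 54, so their lane numbers differ by 54 mod 16 = 6.
gcd(54, 16) = 2, so the sample visits 16/2 = 8 distinct residues mod 16.
Start 42 is lane 10; the lanes hit are 2, 4, 6, 8, 10, 12, 14, 16.

8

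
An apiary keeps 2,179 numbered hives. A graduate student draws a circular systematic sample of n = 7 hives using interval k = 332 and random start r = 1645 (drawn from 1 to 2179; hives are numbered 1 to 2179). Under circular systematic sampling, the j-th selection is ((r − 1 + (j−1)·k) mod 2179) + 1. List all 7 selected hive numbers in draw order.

Selection 1: 1645
Selection 2: 1645 + 332 = 1977
Selection 3: 1977 + 332 = 2309 → 2309 − 2179 = 130
Selection 4: 130 + 332 = 462
Selection 5: 462 + 332 = 794
Selection 6: 794 + 332 = 1126
Selection 7: 1126 + 332 = 1458

1645, 1977, 130, 462, 794, 1126, 1458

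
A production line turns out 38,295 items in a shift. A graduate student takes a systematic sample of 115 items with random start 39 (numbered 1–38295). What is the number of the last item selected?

38001

k = 38295/115 = 333
115th selection = r + (115−1)·k = 39 + 114×333 = 39 + 37962 = 38001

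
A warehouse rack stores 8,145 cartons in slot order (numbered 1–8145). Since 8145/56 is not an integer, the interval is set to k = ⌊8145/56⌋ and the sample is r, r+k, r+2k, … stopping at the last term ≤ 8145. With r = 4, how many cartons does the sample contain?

57

k = ⌊8145/56⌋ = 145
Achieved size = ⌊(8145 − 4)/145⌋ + 1 = ⌊8141/145⌋ + 1 = 56 + 1 = 57
(last selection: 4 + 56×145 = 8124 ≤ 8145; next would be 8269 > 8145)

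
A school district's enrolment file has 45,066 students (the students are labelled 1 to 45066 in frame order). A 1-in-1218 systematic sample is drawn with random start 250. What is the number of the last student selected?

44098

k = 1218
37th selection = r + (37−1)·k = 250 + 36×1218 = 250 + 43848 = 44098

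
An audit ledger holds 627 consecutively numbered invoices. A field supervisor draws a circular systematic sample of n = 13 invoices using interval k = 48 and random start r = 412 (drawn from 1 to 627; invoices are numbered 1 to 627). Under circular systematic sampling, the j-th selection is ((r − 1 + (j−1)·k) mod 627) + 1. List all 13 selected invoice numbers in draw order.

412, 460, 508, 556, 604, 25, 73, 121, 169, 217, 265, 313, 361

Selection 1: 412
Selection 2: 412 + 48 = 460
Selection 3: 460 + 48 = 508
Selection 4: 508 + 48 = 556
Selection 5: 556 + 48 = 604
Selection 6: 604 + 48 = 652 → 652 − 627 = 25
Selection 7: 25 + 48 = 73
Selection 8: 73 + 48 = 121
Selection 9: 121 + 48 = 169
Selection 10: 169 + 48 = 217
Selection 11: 217 + 48 = 265
Selection 12: 265 + 48 = 313
Selection 13: 313 + 48 = 361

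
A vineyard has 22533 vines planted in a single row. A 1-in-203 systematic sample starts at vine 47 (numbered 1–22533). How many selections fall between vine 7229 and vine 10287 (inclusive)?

k = 203
First selection ≥ 7229: 47 + ⌈(7229−47)/203⌉·203 = 47 + 36×203 = 7355
Last selection ≤ 10287: 47 + ⌊(10287−47)/203⌋·203 = 47 + 50×203 = 10197
Count = 50 − 36 + 1 = 15

15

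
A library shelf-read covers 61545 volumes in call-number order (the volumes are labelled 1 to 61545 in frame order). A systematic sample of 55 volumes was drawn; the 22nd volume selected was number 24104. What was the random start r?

605

k = 61545/55 = 1119
r = 24104 − (22−1)×1119 = 24104 − 23499 = 605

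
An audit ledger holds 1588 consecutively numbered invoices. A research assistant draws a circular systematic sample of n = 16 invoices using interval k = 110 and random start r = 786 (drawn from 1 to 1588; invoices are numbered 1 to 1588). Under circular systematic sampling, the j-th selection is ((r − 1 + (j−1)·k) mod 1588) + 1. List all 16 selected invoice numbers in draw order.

Selection 1: 786
Selection 2: 786 + 110 = 896
Selection 3: 896 + 110 = 1006
Selection 4: 1006 + 110 = 1116
Selection 5: 1116 + 110 = 1226
Selection 6: 1226 + 110 = 1336
Selection 7: 1336 + 110 = 1446
Selection 8: 1446 + 110 = 1556
Selection 9: 1556 + 110 = 1666 → 1666 − 1588 = 78
Selection 10: 78 + 110 = 188
Selection 11: 188 + 110 = 298
Selection 12: 298 + 110 = 408
Selection 13: 408 + 110 = 518
Selection 14: 518 + 110 = 628
Selection 15: 628 + 110 = 738
Selection 16: 738 + 110 = 848

786, 896, 1006, 1116, 1226, 1336, 1446, 1556, 78, 188, 298, 408, 518, 628, 738, 848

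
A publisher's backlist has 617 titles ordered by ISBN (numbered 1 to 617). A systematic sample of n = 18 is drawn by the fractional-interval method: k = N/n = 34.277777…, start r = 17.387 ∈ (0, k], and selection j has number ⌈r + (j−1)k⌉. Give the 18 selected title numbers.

j=1: r + 0k = 17.387 → ⌈·⌉ = 18
j=2: r + 1k = 51.664777… → ⌈·⌉ = 52
j=3: r + 2k = 85.942555… → ⌈·⌉ = 86
j=4: r + 3k = 120.220333… → ⌈·⌉ = 121
j=5: r + 4k = 154.498111… → ⌈·⌉ = 155
j=6: r + 5k = 188.775888… → ⌈·⌉ = 189
j=7: r + 6k = 223.053666… → ⌈·⌉ = 224
j=8: r + 7k = 257.331444… → ⌈·⌉ = 258
j=9: r + 8k = 291.609222… → ⌈·⌉ = 292
j=10: r + 9k = 325.887 → ⌈·⌉ = 326
j=11: r + 10k = 360.164777… → ⌈·⌉ = 361
j=12: r + 11k = 394.442555… → ⌈·⌉ = 395
j=13: r + 12k = 428.720333… → ⌈·⌉ = 429
j=14: r + 13k = 462.998111… → ⌈·⌉ = 463
j=15: r + 14k = 497.275888… → ⌈·⌉ = 498
j=16: r + 15k = 531.553666… → ⌈·⌉ = 532
j=17: r + 16k = 565.831444… → ⌈·⌉ = 566
j=18: r + 17k = 600.109222… → ⌈·⌉ = 601

18, 52, 86, 121, 155, 189, 224, 258, 292, 326, 361, 395, 429, 463, 498, 532, 566, 601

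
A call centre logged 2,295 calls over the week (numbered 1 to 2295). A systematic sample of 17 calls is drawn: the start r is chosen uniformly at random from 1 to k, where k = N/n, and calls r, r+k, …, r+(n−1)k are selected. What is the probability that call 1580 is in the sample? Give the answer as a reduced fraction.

k = 2295/17 = 135.
Call 1580 is selected iff r ≡ 1580 (mod 135); exactly one such r in {1,…,135}.
Inclusion probability = 1/135.

1/135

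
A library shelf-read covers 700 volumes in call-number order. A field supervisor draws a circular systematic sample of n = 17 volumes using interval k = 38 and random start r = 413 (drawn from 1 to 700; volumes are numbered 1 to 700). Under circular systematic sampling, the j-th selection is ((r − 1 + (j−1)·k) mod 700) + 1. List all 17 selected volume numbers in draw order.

413, 451, 489, 527, 565, 603, 641, 679, 17, 55, 93, 131, 169, 207, 245, 283, 321

Selection 1: 413
Selection 2: 413 + 38 = 451
Selection 3: 451 + 38 = 489
Selection 4: 489 + 38 = 527
Selection 5: 527 + 38 = 565
Selection 6: 565 + 38 = 603
Selection 7: 603 + 38 = 641
Selection 8: 641 + 38 = 679
Selection 9: 679 + 38 = 717 → 717 − 700 = 17
Selection 10: 17 + 38 = 55
Selection 11: 55 + 38 = 93
Selection 12: 93 + 38 = 131
Selection 13: 131 + 38 = 169
Selection 14: 169 + 38 = 207
Selection 15: 207 + 38 = 245
Selection 16: 245 + 38 = 283
Selection 17: 283 + 38 = 321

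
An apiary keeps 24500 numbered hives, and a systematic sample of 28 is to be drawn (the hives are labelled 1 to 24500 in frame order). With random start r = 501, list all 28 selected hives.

k = N/n = 24500/28 = 875
hive 1: 501
hive 2: 501 + 875 = 1376
hive 3: 1376 + 875 = 2251
hive 4: 2251 + 875 = 3126
hive 5: 3126 + 875 = 4001
hive 6: 4001 + 875 = 4876
hive 7: 4876 + 875 = 5751
hive 8: 5751 + 875 = 6626
hive 9: 6626 + 875 = 7501
hive 10: 7501 + 875 = 8376
hive 11: 8376 + 875 = 9251
hive 12: 9251 + 875 = 10126
hive 13: 10126 + 875 = 11001
hive 14: 11001 + 875 = 11876
hive 15: 11876 + 875 = 12751
hive 16: 12751 + 875 = 13626
hive 17: 13626 + 875 = 14501
hive 18: 14501 + 875 = 15376
hive 19: 15376 + 875 = 16251
hive 20: 16251 + 875 = 17126
hive 21: 17126 + 875 = 18001
hive 22: 18001 + 875 = 18876
hive 23: 18876 + 875 = 19751
hive 24: 19751 + 875 = 20626
hive 25: 20626 + 875 = 21501
hive 26: 21501 + 875 = 22376
hive 27: 22376 + 875 = 23251
hive 28: 23251 + 875 = 24126

501, 1376, 2251, 3126, 4001, 4876, 5751, 6626, 7501, 8376, 9251, 10126, 11001, 11876, 12751, 13626, 14501, 15376, 16251, 17126, 18001, 18876, 19751, 20626, 21501, 22376, 23251, 24126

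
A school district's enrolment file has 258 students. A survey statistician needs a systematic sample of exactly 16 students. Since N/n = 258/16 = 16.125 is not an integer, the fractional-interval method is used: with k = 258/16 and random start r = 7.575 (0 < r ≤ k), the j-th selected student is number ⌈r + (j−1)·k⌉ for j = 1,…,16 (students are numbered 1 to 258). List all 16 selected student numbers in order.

8, 24, 40, 56, 73, 89, 105, 121, 137, 153, 169, 185, 202, 218, 234, 250

j=1: r + 0k = 7.575 → ⌈·⌉ = 8
j=2: r + 1k = 23.7 → ⌈·⌉ = 24
j=3: r + 2k = 39.825 → ⌈·⌉ = 40
j=4: r + 3k = 55.95 → ⌈·⌉ = 56
j=5: r + 4k = 72.075 → ⌈·⌉ = 73
j=6: r + 5k = 88.2 → ⌈·⌉ = 89
j=7: r + 6k = 104.325 → ⌈·⌉ = 105
j=8: r + 7k = 120.45 → ⌈·⌉ = 121
j=9: r + 8k = 136.575 → ⌈·⌉ = 137
j=10: r + 9k = 152.7 → ⌈·⌉ = 153
j=11: r + 10k = 168.825 → ⌈·⌉ = 169
j=12: r + 11k = 184.95 → ⌈·⌉ = 185
j=13: r + 12k = 201.075 → ⌈·⌉ = 202
j=14: r + 13k = 217.2 → ⌈·⌉ = 218
j=15: r + 14k = 233.325 → ⌈·⌉ = 234
j=16: r + 15k = 249.45 → ⌈·⌉ = 250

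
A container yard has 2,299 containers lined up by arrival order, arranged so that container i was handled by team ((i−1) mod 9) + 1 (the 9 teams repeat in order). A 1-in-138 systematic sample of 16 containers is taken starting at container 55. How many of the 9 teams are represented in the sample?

Consecutive selections differ by k = 138, so their team numbers differ by 138 mod 9 = 3.
gcd(138, 9) = 3, so the sample visits 9/3 = 3 distinct residues mod 9.
Start 55 is team 1; the teams hit are 1, 4, 7.

3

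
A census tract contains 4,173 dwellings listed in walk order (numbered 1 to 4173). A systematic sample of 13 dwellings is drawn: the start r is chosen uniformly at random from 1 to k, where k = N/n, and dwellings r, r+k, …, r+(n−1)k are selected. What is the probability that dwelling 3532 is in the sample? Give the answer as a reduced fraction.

k = 4173/13 = 321.
Dwelling 3532 is selected iff r ≡ 3532 (mod 321); exactly one such r in {1,…,321}.
Inclusion probability = 1/321.

1/321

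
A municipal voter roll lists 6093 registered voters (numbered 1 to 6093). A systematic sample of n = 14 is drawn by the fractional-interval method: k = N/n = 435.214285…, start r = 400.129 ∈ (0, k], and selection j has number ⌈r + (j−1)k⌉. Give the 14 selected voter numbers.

401, 836, 1271, 1706, 2141, 2577, 3012, 3447, 3882, 4318, 4753, 5188, 5623, 6058

j=1: r + 0k = 400.129 → ⌈·⌉ = 401
j=2: r + 1k = 835.343285… → ⌈·⌉ = 836
j=3: r + 2k = 1270.557571… → ⌈·⌉ = 1271
j=4: r + 3k = 1705.771857… → ⌈·⌉ = 1706
j=5: r + 4k = 2140.986142… → ⌈·⌉ = 2141
j=6: r + 5k = 2576.200428… → ⌈·⌉ = 2577
j=7: r + 6k = 3011.414714… → ⌈·⌉ = 3012
j=8: r + 7k = 3446.629 → ⌈·⌉ = 3447
j=9: r + 8k = 3881.843285… → ⌈·⌉ = 3882
j=10: r + 9k = 4317.057571… → ⌈·⌉ = 4318
j=11: r + 10k = 4752.271857… → ⌈·⌉ = 4753
j=12: r + 11k = 5187.486142… → ⌈·⌉ = 5188
j=13: r + 12k = 5622.700428… → ⌈·⌉ = 5623
j=14: r + 13k = 6057.914714… → ⌈·⌉ = 6058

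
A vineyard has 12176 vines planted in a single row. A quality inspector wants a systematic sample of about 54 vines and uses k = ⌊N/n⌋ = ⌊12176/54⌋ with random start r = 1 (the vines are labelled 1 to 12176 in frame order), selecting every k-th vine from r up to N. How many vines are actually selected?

k = ⌊12176/54⌋ = 225
Achieved size = ⌊(12176 − 1)/225⌋ + 1 = ⌊12175/225⌋ + 1 = 54 + 1 = 55
(last selection: 1 + 54×225 = 12151 ≤ 12176; next would be 12376 > 12176)

55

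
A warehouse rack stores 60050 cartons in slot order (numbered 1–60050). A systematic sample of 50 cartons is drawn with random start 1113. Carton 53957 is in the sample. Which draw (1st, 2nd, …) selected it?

k = 60050/50 = 1201
position = (53957 − 1113)/1201 + 1 = 52844/1201 + 1 = 44 + 1 = 45

45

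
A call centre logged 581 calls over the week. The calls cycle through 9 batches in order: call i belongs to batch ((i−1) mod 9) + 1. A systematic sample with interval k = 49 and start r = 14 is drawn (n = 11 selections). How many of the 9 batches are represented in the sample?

Consecutive selections differ by k = 49, so their batch numbers differ by 49 mod 9 = 4.
gcd(49, 9) = 1, so the sample visits 9/1 = 9 distinct residues mod 9.
Start 14 is batch 5; the batches hit are 1, 2, 3, 4, 5, 6, 7, 8, 9.

9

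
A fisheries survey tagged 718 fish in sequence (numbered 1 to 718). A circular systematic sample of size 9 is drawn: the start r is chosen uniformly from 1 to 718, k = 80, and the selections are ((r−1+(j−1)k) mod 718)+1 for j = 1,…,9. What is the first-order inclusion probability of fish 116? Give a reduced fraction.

9/718

For each position j, as r ranges over 1…718 the j-th selection hits every fish exactly once, so fish 116 is selected for exactly 9 of the 718 starts.
Inclusion probability = 9/718.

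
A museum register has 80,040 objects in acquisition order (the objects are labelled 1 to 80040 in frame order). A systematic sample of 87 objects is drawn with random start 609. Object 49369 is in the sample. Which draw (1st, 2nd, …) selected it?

k = 80040/87 = 920
position = (49369 − 609)/920 + 1 = 48760/920 + 1 = 53 + 1 = 54

54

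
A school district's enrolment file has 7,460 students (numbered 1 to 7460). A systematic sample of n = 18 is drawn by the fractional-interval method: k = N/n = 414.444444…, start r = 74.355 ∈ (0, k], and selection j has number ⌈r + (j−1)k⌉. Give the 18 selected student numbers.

j=1: r + 0k = 74.355 → ⌈·⌉ = 75
j=2: r + 1k = 488.799444… → ⌈·⌉ = 489
j=3: r + 2k = 903.243888… → ⌈·⌉ = 904
j=4: r + 3k = 1317.688333… → ⌈·⌉ = 1318
j=5: r + 4k = 1732.132777… → ⌈·⌉ = 1733
j=6: r + 5k = 2146.577222… → ⌈·⌉ = 2147
j=7: r + 6k = 2561.021666… → ⌈·⌉ = 2562
j=8: r + 7k = 2975.466111… → ⌈·⌉ = 2976
j=9: r + 8k = 3389.910555… → ⌈·⌉ = 3390
j=10: r + 9k = 3804.355 → ⌈·⌉ = 3805
j=11: r + 10k = 4218.799444… → ⌈·⌉ = 4219
j=12: r + 11k = 4633.243888… → ⌈·⌉ = 4634
j=13: r + 12k = 5047.688333… → ⌈·⌉ = 5048
j=14: r + 13k = 5462.132777… → ⌈·⌉ = 5463
j=15: r + 14k = 5876.577222… → ⌈·⌉ = 5877
j=16: r + 15k = 6291.021666… → ⌈·⌉ = 6292
j=17: r + 16k = 6705.466111… → ⌈·⌉ = 6706
j=18: r + 17k = 7119.910555… → ⌈·⌉ = 7120

75, 489, 904, 1318, 1733, 2147, 2562, 2976, 3390, 3805, 4219, 4634, 5048, 5463, 5877, 6292, 6706, 7120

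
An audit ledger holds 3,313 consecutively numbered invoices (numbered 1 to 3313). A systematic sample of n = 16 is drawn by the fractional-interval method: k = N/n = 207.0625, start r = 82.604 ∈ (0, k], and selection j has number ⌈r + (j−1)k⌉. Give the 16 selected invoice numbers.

83, 290, 497, 704, 911, 1118, 1325, 1533, 1740, 1947, 2154, 2361, 2568, 2775, 2982, 3189

j=1: r + 0k = 82.604 → ⌈·⌉ = 83
j=2: r + 1k = 289.6665 → ⌈·⌉ = 290
j=3: r + 2k = 496.729 → ⌈·⌉ = 497
j=4: r + 3k = 703.7915 → ⌈·⌉ = 704
j=5: r + 4k = 910.854 → ⌈·⌉ = 911
j=6: r + 5k = 1117.9165 → ⌈·⌉ = 1118
j=7: r + 6k = 1324.979 → ⌈·⌉ = 1325
j=8: r + 7k = 1532.0415 → ⌈·⌉ = 1533
j=9: r + 8k = 1739.104 → ⌈·⌉ = 1740
j=10: r + 9k = 1946.1665 → ⌈·⌉ = 1947
j=11: r + 10k = 2153.229 → ⌈·⌉ = 2154
j=12: r + 11k = 2360.2915 → ⌈·⌉ = 2361
j=13: r + 12k = 2567.354 → ⌈·⌉ = 2568
j=14: r + 13k = 2774.4165 → ⌈·⌉ = 2775
j=15: r + 14k = 2981.479 → ⌈·⌉ = 2982
j=16: r + 15k = 3188.5415 → ⌈·⌉ = 3189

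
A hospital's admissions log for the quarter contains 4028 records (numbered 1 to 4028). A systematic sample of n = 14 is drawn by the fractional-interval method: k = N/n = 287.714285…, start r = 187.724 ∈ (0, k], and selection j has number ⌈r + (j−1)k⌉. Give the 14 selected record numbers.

j=1: r + 0k = 187.724 → ⌈·⌉ = 188
j=2: r + 1k = 475.438285… → ⌈·⌉ = 476
j=3: r + 2k = 763.152571… → ⌈·⌉ = 764
j=4: r + 3k = 1050.866857… → ⌈·⌉ = 1051
j=5: r + 4k = 1338.581142… → ⌈·⌉ = 1339
j=6: r + 5k = 1626.295428… → ⌈·⌉ = 1627
j=7: r + 6k = 1914.009714… → ⌈·⌉ = 1915
j=8: r + 7k = 2201.724 → ⌈·⌉ = 2202
j=9: r + 8k = 2489.438285… → ⌈·⌉ = 2490
j=10: r + 9k = 2777.152571… → ⌈·⌉ = 2778
j=11: r + 10k = 3064.866857… → ⌈·⌉ = 3065
j=12: r + 11k = 3352.581142… → ⌈·⌉ = 3353
j=13: r + 12k = 3640.295428… → ⌈·⌉ = 3641
j=14: r + 13k = 3928.009714… → ⌈·⌉ = 3929

188, 476, 764, 1051, 1339, 1627, 1915, 2202, 2490, 2778, 3065, 3353, 3641, 3929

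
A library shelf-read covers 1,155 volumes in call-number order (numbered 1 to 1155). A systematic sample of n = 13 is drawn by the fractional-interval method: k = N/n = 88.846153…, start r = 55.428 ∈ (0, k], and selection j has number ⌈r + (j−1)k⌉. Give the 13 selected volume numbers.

56, 145, 234, 322, 411, 500, 589, 678, 767, 856, 944, 1033, 1122

j=1: r + 0k = 55.428 → ⌈·⌉ = 56
j=2: r + 1k = 144.274153… → ⌈·⌉ = 145
j=3: r + 2k = 233.120307… → ⌈·⌉ = 234
j=4: r + 3k = 321.966461… → ⌈·⌉ = 322
j=5: r + 4k = 410.812615… → ⌈·⌉ = 411
j=6: r + 5k = 499.658769… → ⌈·⌉ = 500
j=7: r + 6k = 588.504923… → ⌈·⌉ = 589
j=8: r + 7k = 677.351076… → ⌈·⌉ = 678
j=9: r + 8k = 766.197230… → ⌈·⌉ = 767
j=10: r + 9k = 855.043384… → ⌈·⌉ = 856
j=11: r + 10k = 943.889538… → ⌈·⌉ = 944
j=12: r + 11k = 1032.735692… → ⌈·⌉ = 1033
j=13: r + 12k = 1121.581846… → ⌈·⌉ = 1122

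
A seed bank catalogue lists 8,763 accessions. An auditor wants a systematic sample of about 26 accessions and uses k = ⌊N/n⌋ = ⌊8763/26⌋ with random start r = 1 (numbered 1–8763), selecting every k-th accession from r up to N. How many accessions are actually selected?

27

k = ⌊8763/26⌋ = 337
Achieved size = ⌊(8763 − 1)/337⌋ + 1 = ⌊8762/337⌋ + 1 = 26 + 1 = 27
(last selection: 1 + 26×337 = 8763 ≤ 8763; next would be 9100 > 8763)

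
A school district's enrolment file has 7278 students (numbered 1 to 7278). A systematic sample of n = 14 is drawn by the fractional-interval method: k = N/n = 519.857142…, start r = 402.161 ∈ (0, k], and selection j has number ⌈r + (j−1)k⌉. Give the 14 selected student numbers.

j=1: r + 0k = 402.161 → ⌈·⌉ = 403
j=2: r + 1k = 922.018142… → ⌈·⌉ = 923
j=3: r + 2k = 1441.875285… → ⌈·⌉ = 1442
j=4: r + 3k = 1961.732428… → ⌈·⌉ = 1962
j=5: r + 4k = 2481.589571… → ⌈·⌉ = 2482
j=6: r + 5k = 3001.446714… → ⌈·⌉ = 3002
j=7: r + 6k = 3521.303857… → ⌈·⌉ = 3522
j=8: r + 7k = 4041.161 → ⌈·⌉ = 4042
j=9: r + 8k = 4561.018142… → ⌈·⌉ = 4562
j=10: r + 9k = 5080.875285… → ⌈·⌉ = 5081
j=11: r + 10k = 5600.732428… → ⌈·⌉ = 5601
j=12: r + 11k = 6120.589571… → ⌈·⌉ = 6121
j=13: r + 12k = 6640.446714… → ⌈·⌉ = 6641
j=14: r + 13k = 7160.303857… → ⌈·⌉ = 7161

403, 923, 1442, 1962, 2482, 3002, 3522, 4042, 4562, 5081, 5601, 6121, 6641, 7161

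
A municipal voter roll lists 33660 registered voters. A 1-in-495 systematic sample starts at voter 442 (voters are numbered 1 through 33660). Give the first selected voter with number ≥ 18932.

19252

k = 495
Steps past start: ⌈(18932 − 442)/495⌉ = ⌈18490/495⌉ = 38
Selected voter: 442 + 38×495 = 19252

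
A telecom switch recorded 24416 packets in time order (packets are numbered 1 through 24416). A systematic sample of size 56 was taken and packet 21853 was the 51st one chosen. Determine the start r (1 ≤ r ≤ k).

53

k = 24416/56 = 436
r = 21853 − (51−1)×436 = 21853 − 21800 = 53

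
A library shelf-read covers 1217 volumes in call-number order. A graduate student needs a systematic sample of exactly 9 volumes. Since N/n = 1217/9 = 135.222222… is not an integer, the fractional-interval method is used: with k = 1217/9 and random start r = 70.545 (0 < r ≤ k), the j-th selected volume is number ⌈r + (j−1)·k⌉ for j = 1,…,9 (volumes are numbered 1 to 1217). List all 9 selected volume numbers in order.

j=1: r + 0k = 70.545 → ⌈·⌉ = 71
j=2: r + 1k = 205.767222… → ⌈·⌉ = 206
j=3: r + 2k = 340.989444… → ⌈·⌉ = 341
j=4: r + 3k = 476.211666… → ⌈·⌉ = 477
j=5: r + 4k = 611.433888… → ⌈·⌉ = 612
j=6: r + 5k = 746.656111… → ⌈·⌉ = 747
j=7: r + 6k = 881.878333… → ⌈·⌉ = 882
j=8: r + 7k = 1017.100555… → ⌈·⌉ = 1018
j=9: r + 8k = 1152.322777… → ⌈·⌉ = 1153

71, 206, 341, 477, 612, 747, 882, 1018, 1153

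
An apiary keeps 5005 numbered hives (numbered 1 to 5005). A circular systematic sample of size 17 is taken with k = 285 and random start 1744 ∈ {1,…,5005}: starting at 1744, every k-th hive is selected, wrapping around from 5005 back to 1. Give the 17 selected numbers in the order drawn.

Selection 1: 1744
Selection 2: 1744 + 285 = 2029
Selection 3: 2029 + 285 = 2314
Selection 4: 2314 + 285 = 2599
Selection 5: 2599 + 285 = 2884
Selection 6: 2884 + 285 = 3169
Selection 7: 3169 + 285 = 3454
Selection 8: 3454 + 285 = 3739
Selection 9: 3739 + 285 = 4024
Selection 10: 4024 + 285 = 4309
Selection 11: 4309 + 285 = 4594
Selection 12: 4594 + 285 = 4879
Selection 13: 4879 + 285 = 5164 → 5164 − 5005 = 159
Selection 14: 159 + 285 = 444
Selection 15: 444 + 285 = 729
Selection 16: 729 + 285 = 1014
Selection 17: 1014 + 285 = 1299

1744, 2029, 2314, 2599, 2884, 3169, 3454, 3739, 4024, 4309, 4594, 4879, 159, 444, 729, 1014, 1299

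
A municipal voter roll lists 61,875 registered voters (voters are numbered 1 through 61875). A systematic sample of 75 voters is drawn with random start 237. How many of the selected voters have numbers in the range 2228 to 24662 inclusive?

27

k = 61875/75 = 825
First selection ≥ 2228: 237 + ⌈(2228−237)/825⌉·825 = 237 + 3×825 = 2712
Last selection ≤ 24662: 237 + ⌊(24662−237)/825⌋·825 = 237 + 29×825 = 24162
Count = 29 − 3 + 1 = 27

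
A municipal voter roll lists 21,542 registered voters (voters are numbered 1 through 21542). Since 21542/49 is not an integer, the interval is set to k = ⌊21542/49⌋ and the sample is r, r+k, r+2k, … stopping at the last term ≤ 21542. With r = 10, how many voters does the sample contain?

50

k = ⌊21542/49⌋ = 439
Achieved size = ⌊(21542 − 10)/439⌋ + 1 = ⌊21532/439⌋ + 1 = 49 + 1 = 50
(last selection: 10 + 49×439 = 21521 ≤ 21542; next would be 21960 > 21542)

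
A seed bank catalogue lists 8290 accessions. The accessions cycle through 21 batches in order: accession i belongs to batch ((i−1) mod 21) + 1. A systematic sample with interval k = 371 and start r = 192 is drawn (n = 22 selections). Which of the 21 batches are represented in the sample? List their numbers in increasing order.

3, 10, 17

Consecutive selections differ by k = 371, so their batch numbers differ by 371 mod 21 = 14.
gcd(371, 21) = 7, so the sample visits 21/7 = 3 distinct residues mod 21.
Start 192 is batch 3; the batches hit are 3, 10, 17.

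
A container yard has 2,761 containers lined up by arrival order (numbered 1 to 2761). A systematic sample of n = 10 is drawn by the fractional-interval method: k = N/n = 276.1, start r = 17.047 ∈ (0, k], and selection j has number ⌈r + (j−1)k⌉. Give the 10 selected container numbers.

j=1: r + 0k = 17.047 → ⌈·⌉ = 18
j=2: r + 1k = 293.147 → ⌈·⌉ = 294
j=3: r + 2k = 569.247 → ⌈·⌉ = 570
j=4: r + 3k = 845.347 → ⌈·⌉ = 846
j=5: r + 4k = 1121.447 → ⌈·⌉ = 1122
j=6: r + 5k = 1397.547 → ⌈·⌉ = 1398
j=7: r + 6k = 1673.647 → ⌈·⌉ = 1674
j=8: r + 7k = 1949.747 → ⌈·⌉ = 1950
j=9: r + 8k = 2225.847 → ⌈·⌉ = 2226
j=10: r + 9k = 2501.947 → ⌈·⌉ = 2502

18, 294, 570, 846, 1122, 1398, 1674, 1950, 2226, 2502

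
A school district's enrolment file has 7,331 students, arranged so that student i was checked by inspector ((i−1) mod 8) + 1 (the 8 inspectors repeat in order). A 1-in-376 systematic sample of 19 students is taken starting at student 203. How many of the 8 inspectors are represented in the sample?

Consecutive selections differ by k = 376, so their inspector numbers differ by 376 mod 8 = 0.
gcd(376, 8) = 8, so the sample visits 8/8 = 1 distinct residues mod 8.
Start 203 is inspector 3; the inspectors hit are 3.

1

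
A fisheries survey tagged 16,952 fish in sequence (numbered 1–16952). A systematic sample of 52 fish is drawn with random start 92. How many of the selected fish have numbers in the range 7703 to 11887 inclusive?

k = 16952/52 = 326
First selection ≥ 7703: 92 + ⌈(7703−92)/326⌉·326 = 92 + 24×326 = 7916
Last selection ≤ 11887: 92 + ⌊(11887−92)/326⌋·326 = 92 + 36×326 = 11828
Count = 36 − 24 + 1 = 13

13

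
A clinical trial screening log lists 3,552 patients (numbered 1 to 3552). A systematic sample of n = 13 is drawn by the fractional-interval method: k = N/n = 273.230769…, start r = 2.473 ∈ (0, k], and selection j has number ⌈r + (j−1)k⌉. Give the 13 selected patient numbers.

3, 276, 549, 823, 1096, 1369, 1642, 1916, 2189, 2462, 2735, 3009, 3282

j=1: r + 0k = 2.473 → ⌈·⌉ = 3
j=2: r + 1k = 275.703769… → ⌈·⌉ = 276
j=3: r + 2k = 548.934538… → ⌈·⌉ = 549
j=4: r + 3k = 822.165307… → ⌈·⌉ = 823
j=5: r + 4k = 1095.396076… → ⌈·⌉ = 1096
j=6: r + 5k = 1368.626846… → ⌈·⌉ = 1369
j=7: r + 6k = 1641.857615… → ⌈·⌉ = 1642
j=8: r + 7k = 1915.088384… → ⌈·⌉ = 1916
j=9: r + 8k = 2188.319153… → ⌈·⌉ = 2189
j=10: r + 9k = 2461.549923… → ⌈·⌉ = 2462
j=11: r + 10k = 2734.780692… → ⌈·⌉ = 2735
j=12: r + 11k = 3008.011461… → ⌈·⌉ = 3009
j=13: r + 12k = 3281.242230… → ⌈·⌉ = 3282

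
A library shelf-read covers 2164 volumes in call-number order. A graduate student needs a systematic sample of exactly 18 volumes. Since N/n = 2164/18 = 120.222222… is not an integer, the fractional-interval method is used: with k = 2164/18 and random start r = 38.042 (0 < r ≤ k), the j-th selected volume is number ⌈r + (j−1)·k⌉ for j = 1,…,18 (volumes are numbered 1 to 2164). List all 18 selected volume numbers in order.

j=1: r + 0k = 38.042 → ⌈·⌉ = 39
j=2: r + 1k = 158.264222… → ⌈·⌉ = 159
j=3: r + 2k = 278.486444… → ⌈·⌉ = 279
j=4: r + 3k = 398.708666… → ⌈·⌉ = 399
j=5: r + 4k = 518.930888… → ⌈·⌉ = 519
j=6: r + 5k = 639.153111… → ⌈·⌉ = 640
j=7: r + 6k = 759.375333… → ⌈·⌉ = 760
j=8: r + 7k = 879.597555… → ⌈·⌉ = 880
j=9: r + 8k = 999.819777… → ⌈·⌉ = 1000
j=10: r + 9k = 1120.042 → ⌈·⌉ = 1121
j=11: r + 10k = 1240.264222… → ⌈·⌉ = 1241
j=12: r + 11k = 1360.486444… → ⌈·⌉ = 1361
j=13: r + 12k = 1480.708666… → ⌈·⌉ = 1481
j=14: r + 13k = 1600.930888… → ⌈·⌉ = 1601
j=15: r + 14k = 1721.153111… → ⌈·⌉ = 1722
j=16: r + 15k = 1841.375333… → ⌈·⌉ = 1842
j=17: r + 16k = 1961.597555… → ⌈·⌉ = 1962
j=18: r + 17k = 2081.819777… → ⌈·⌉ = 2082

39, 159, 279, 399, 519, 640, 760, 880, 1000, 1121, 1241, 1361, 1481, 1601, 1722, 1842, 1962, 2082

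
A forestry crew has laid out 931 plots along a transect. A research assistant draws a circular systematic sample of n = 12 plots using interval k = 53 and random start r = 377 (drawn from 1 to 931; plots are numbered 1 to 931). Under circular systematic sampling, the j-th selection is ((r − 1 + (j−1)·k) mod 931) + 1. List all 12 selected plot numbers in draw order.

Selection 1: 377
Selection 2: 377 + 53 = 430
Selection 3: 430 + 53 = 483
Selection 4: 483 + 53 = 536
Selection 5: 536 + 53 = 589
Selection 6: 589 + 53 = 642
Selection 7: 642 + 53 = 695
Selection 8: 695 + 53 = 748
Selection 9: 748 + 53 = 801
Selection 10: 801 + 53 = 854
Selection 11: 854 + 53 = 907
Selection 12: 907 + 53 = 960 → 960 − 931 = 29

377, 430, 483, 536, 589, 642, 695, 748, 801, 854, 907, 29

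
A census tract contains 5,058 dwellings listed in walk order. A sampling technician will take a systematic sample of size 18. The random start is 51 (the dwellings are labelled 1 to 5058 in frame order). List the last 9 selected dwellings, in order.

2580, 2861, 3142, 3423, 3704, 3985, 4266, 4547, 4828

k = N/n = 5058/18 = 281
10th selection = 51 + 9×281 = 2580
11th: 2580 + 281 = 2861
12th: 2861 + 281 = 3142
13th: 3142 + 281 = 3423
14th: 3423 + 281 = 3704
15th: 3704 + 281 = 3985
16th: 3985 + 281 = 4266
17th: 4266 + 281 = 4547
18th: 4547 + 281 = 4828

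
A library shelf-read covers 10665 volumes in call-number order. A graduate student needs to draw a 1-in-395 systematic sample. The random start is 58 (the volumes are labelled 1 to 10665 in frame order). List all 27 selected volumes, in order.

volume 1: 58
volume 2: 58 + 395 = 453
volume 3: 453 + 395 = 848
volume 4: 848 + 395 = 1243
volume 5: 1243 + 395 = 1638
volume 6: 1638 + 395 = 2033
volume 7: 2033 + 395 = 2428
volume 8: 2428 + 395 = 2823
volume 9: 2823 + 395 = 3218
volume 10: 3218 + 395 = 3613
volume 11: 3613 + 395 = 4008
volume 12: 4008 + 395 = 4403
volume 13: 4403 + 395 = 4798
volume 14: 4798 + 395 = 5193
volume 15: 5193 + 395 = 5588
volume 16: 5588 + 395 = 5983
volume 17: 5983 + 395 = 6378
volume 18: 6378 + 395 = 6773
volume 19: 6773 + 395 = 7168
volume 20: 7168 + 395 = 7563
volume 21: 7563 + 395 = 7958
volume 22: 7958 + 395 = 8353
volume 23: 8353 + 395 = 8748
volume 24: 8748 + 395 = 9143
volume 25: 9143 + 395 = 9538
volume 26: 9538 + 395 = 9933
volume 27: 9933 + 395 = 10328

58, 453, 848, 1243, 1638, 2033, 2428, 2823, 3218, 3613, 4008, 4403, 4798, 5193, 5588, 5983, 6378, 6773, 7168, 7563, 7958, 8353, 8748, 9143, 9538, 9933, 10328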